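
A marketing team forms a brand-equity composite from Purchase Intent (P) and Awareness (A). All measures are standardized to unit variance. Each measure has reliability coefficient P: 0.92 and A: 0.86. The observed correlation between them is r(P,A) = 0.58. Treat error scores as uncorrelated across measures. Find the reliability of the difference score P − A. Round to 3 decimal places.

Var(P−A) = 1 + 1 − 2·0.58 = 2 − 1.16 = 0.84.
Because errors are independent across components, Cov(Tᵢ,Tⱼ) = Cov(Xᵢ,Xⱼ); the off-diagonal part of the true-score variance is the same as above.
True-score variance = [0.92 + 0.86] − 1.16 = 1.78 − 1.16 = 0.62.
Reliability = 0.62 / 0.84 = 0.738.

0.738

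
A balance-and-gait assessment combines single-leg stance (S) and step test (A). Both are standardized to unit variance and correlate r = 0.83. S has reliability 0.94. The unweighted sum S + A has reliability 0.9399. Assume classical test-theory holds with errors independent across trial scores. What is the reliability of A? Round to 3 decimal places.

Var(S+A) = 2 + 2·0.83 = 3.660.
True-score variance = ρ_S + ρ_A + 2·0.83, so 0.9399 = (0.94 + ρ_A + 1.66) / 3.660.
ρ_A = 0.9399·3.660 − 0.94 − 1.66 = 0.840.

0.840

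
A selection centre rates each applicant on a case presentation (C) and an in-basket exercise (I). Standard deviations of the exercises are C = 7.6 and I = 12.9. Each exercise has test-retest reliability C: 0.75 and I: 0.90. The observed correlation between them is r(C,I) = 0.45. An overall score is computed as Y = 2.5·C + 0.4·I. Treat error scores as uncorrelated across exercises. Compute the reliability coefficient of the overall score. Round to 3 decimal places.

Var(Y) = 2.5²·7.6² + 0.4²·12.9² + 2·[7.6·12.9·0.45] = 387.626 + 88.236 = 475.862.
Because errors are independent across components, Cov(Tᵢ,Tⱼ) = Cov(Xᵢ,Xⱼ); the off-diagonal part of the true-score variance is the same as above.
True-score variance = [2.5²·7.6²·0.75 + 0.4²·12.9²·0.90] + 88.236 = 294.713 + 88.236 = 382.949.
Reliability = 382.949 / 475.862 = 0.805.

0.805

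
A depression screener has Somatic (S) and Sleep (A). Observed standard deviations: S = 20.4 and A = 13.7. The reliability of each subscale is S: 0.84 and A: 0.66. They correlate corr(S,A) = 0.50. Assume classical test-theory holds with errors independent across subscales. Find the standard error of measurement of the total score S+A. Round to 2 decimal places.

Var(total) = 603.85 + 279.48 = 883.33.
True-score variance = 473.45 + 279.48 = 752.93, so reliability = 0.8524.
Error variance = 883.33 − 752.93 = 130.4; SEM = √130.4 = 11.42.

11.42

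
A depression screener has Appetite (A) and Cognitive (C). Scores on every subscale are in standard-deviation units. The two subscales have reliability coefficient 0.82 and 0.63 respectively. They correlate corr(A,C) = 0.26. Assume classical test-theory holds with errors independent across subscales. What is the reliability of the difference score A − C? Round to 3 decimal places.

Var(A−C) = 1 + 1 − 2·0.26 = 2 − 0.52 = 1.48.
With uncorrelated errors the cross-covariances are all true-score covariance, so they carry over unchanged; only the diagonal terms shrink to ρᵢσᵢ².
True-score variance = [0.82 + 0.63] − 0.52 = 1.45 − 0.52 = 0.93.
Reliability = 0.93 / 1.48 = 0.628.

0.628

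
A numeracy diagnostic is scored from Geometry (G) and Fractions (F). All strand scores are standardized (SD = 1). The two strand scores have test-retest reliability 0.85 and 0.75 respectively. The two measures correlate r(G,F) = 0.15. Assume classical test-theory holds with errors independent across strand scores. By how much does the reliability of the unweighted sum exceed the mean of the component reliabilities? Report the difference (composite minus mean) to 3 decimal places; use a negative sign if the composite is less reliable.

0.026

Var(sum) = 2 + 0.3 = 2.3; true-score variance = 1.6 + 0.3 = 1.9; composite reliability = 0.8261.
Mean component reliability = 0.8000.
Difference = 0.8261 − 0.8000 = 0.026.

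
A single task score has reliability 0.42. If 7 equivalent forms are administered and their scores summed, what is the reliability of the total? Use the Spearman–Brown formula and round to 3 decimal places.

0.835

ρ_k = kρ / (1 + (k−1)ρ) = 7·0.42 / (1 + 6·0.42) = 2.940 / 3.520 = 0.835.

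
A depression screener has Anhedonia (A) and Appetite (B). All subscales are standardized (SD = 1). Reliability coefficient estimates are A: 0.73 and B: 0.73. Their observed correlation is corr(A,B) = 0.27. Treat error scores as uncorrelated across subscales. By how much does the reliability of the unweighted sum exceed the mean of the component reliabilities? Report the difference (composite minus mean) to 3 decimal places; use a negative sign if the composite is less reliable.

0.057

Var(sum) = 2 + 0.54 = 2.54; true-score variance = 1.46 + 0.54 = 2; composite reliability = 0.7874.
Mean component reliability = 0.7300.
Difference = 0.7874 − 0.7300 = 0.057.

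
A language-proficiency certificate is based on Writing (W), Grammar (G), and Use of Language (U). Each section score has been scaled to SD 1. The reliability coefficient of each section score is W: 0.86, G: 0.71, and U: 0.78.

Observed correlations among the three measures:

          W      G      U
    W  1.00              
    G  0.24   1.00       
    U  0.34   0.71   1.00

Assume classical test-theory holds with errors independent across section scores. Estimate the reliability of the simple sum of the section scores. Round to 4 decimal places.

Var(W+G+U) = 3 + 2·[0.24 + 0.34 + 0.71] = 3 + 2.58 = 5.58.
Because errors are independent across components, Cov(Tᵢ,Tⱼ) = Cov(Xᵢ,Xⱼ); the off-diagonal part of the true-score variance is the same as above.
True-score variance = [0.86 + 0.71 + 0.78] + 2.58 = 2.35 + 2.58 = 4.93.
Reliability = 4.93 / 5.58 = 0.8835.

0.8835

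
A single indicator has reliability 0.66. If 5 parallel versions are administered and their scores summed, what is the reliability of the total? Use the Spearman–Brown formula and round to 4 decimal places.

ρ_k = kρ / (1 + (k−1)ρ) = 5·0.66 / (1 + 4·0.66) = 3.300 / 3.640 = 0.9066.

0.9066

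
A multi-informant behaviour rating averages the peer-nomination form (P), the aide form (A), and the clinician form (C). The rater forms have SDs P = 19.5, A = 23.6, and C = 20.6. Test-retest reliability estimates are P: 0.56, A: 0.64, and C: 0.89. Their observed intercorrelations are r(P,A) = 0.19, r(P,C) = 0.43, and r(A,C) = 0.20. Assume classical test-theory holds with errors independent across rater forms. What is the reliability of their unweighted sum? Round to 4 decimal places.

Var(P+A+C) = 19.5² + 23.6² + 20.6² + 2·[19.5·23.6·0.19 + 19.5·20.6·0.43 + 23.6·20.6·0.20] = 1361.57 + 714.802 = 2076.37.
Because errors are independent across components, Cov(Tᵢ,Tⱼ) = Cov(Xᵢ,Xⱼ); the off-diagonal part of the true-score variance is the same as above.
True-score variance = [19.5²·0.56 + 23.6²·0.64 + 20.6²·0.89] + 714.802 = 947.075 + 714.802 = 1661.88.
Reliability = 1661.88 / 2076.37 = 0.8004.

0.8004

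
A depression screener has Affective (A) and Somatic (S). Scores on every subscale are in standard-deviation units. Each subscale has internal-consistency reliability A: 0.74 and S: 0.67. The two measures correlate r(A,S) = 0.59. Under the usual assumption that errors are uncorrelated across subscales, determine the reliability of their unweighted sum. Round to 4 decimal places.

0.8145

Var(A+S) = 2 + 2·[0.59] = 2 + 1.18 = 3.18.
With uncorrelated errors the cross-covariances are all true-score covariance, so they carry over unchanged; only the diagonal terms shrink to ρᵢσᵢ².
True-score variance = [0.74 + 0.67] + 1.18 = 1.41 + 1.18 = 2.59.
Reliability = 2.59 / 3.18 = 0.8145.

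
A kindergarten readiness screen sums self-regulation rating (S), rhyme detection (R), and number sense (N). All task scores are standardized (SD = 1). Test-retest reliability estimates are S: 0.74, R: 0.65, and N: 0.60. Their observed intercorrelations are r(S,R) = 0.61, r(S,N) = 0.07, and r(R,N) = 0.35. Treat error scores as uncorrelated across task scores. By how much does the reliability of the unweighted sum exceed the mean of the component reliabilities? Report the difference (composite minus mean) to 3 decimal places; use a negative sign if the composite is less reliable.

Var(sum) = 3 + 2.06 = 5.06; true-score variance = 1.99 + 2.06 = 4.05; composite reliability = 0.8004.
Mean component reliability = 0.6633.
Difference = 0.8004 − 0.6633 = 0.137.

0.137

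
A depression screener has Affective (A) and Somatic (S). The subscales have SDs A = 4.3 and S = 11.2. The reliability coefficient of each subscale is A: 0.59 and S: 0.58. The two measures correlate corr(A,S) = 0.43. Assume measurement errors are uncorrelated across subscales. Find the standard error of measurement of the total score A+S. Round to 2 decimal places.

Var(total) = 143.93 + 41.4176 = 185.348.
True-score variance = 83.6643 + 41.4176 = 125.082, so reliability = 0.6749.
Error variance = 185.348 − 125.082 = 60.2657; SEM = √60.2657 = 7.76.

7.76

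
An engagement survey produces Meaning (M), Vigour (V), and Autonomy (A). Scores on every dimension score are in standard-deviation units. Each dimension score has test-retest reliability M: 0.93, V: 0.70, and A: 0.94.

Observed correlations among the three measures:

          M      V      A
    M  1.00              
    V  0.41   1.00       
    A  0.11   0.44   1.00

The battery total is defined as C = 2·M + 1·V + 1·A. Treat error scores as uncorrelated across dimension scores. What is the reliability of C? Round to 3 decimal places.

Var(C) = 2² + 1 + 1 + 2·[2·0.41 + 2·0.11 + 0.44] = 6 + 2.96 = 8.96.
Because errors are independent across components, Cov(Tᵢ,Tⱼ) = Cov(Xᵢ,Xⱼ); the off-diagonal part of the true-score variance is the same as above.
True-score variance = [2²·0.93 + 0.70 + 0.94] + 2.96 = 5.36 + 2.96 = 8.32.
Reliability = 8.32 / 8.96 = 0.929.

0.929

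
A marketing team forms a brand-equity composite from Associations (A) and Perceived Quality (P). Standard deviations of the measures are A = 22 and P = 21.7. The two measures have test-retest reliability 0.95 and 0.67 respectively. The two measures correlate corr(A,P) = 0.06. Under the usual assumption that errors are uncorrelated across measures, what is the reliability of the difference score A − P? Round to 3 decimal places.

0.800

Var(A−P) = 22² + 21.7² − 2·22·21.7·0.06 = 954.89 − 57.288 = 897.602.
Because errors are independent across components, Cov(Tᵢ,Tⱼ) = Cov(Xᵢ,Xⱼ); the off-diagonal part of the true-score variance is the same as above.
True-score variance = [22²·0.95 + 21.7²·0.67] − 57.288 = 775.296 − 57.288 = 718.008.
Reliability = 718.008 / 897.602 = 0.800.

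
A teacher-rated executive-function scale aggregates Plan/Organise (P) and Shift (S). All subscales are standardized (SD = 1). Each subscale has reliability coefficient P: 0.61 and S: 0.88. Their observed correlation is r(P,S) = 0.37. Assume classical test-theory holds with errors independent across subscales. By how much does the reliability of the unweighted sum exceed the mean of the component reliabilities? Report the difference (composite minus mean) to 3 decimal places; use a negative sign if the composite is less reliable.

Var(sum) = 2 + 0.74 = 2.74; true-score variance = 1.49 + 0.74 = 2.23; composite reliability = 0.8139.
Mean component reliability = 0.7450.
Difference = 0.8139 − 0.7450 = 0.069.

0.069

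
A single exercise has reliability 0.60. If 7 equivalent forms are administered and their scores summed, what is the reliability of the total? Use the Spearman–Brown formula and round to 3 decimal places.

ρ_k = kρ / (1 + (k−1)ρ) = 7·0.60 / (1 + 6·0.60) = 4.200 / 4.600 = 0.913.

0.913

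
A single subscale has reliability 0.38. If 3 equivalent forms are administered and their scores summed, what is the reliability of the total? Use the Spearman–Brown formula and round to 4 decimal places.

ρ_k = kρ / (1 + (k−1)ρ) = 3·0.38 / (1 + 2·0.38) = 1.140 / 1.760 = 0.6477.

0.6477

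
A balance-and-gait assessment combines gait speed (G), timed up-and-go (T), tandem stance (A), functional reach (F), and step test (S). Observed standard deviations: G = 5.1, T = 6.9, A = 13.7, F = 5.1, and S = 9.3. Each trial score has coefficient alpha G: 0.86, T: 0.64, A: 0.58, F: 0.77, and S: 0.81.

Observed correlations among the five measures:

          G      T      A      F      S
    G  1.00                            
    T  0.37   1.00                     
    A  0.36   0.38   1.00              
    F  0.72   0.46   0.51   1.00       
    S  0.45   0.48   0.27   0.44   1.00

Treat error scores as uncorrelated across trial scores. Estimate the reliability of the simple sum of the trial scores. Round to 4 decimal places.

Var(G+T+A+F+S) = 5.1² + 6.9² + 13.7² + 5.1² + 9.3² + 2·[5.1·6.9·0.37 + 5.1·13.7·0.36 + 5.1·5.1·0.72 + 5.1·9.3·0.45 + 6.9·13.7·0.38 + 6.9·5.1·0.46 + 6.9·9.3·0.48 + 13.7·5.1·0.51 + 13.7·9.3·0.27 + 5.1·9.3·0.44] = 373.81 + 504.116 = 877.926.
Under uncorrelated errors the observed covariances equal the true-score covariances, so only the own-variance terms attenuate.
True-score variance = [5.1²·0.86 + 6.9²·0.64 + 13.7²·0.58 + 5.1²·0.77 + 9.3²·0.81] + 504.116 = 251.784 + 504.116 = 755.9.
Reliability = 755.9 / 877.926 = 0.8610.

0.8610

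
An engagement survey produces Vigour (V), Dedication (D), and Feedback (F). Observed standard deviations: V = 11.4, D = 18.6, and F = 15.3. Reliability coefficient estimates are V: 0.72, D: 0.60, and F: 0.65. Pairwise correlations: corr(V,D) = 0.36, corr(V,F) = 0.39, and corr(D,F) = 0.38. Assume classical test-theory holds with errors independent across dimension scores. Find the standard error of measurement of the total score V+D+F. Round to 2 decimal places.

16.02

Var(total) = 710.01 + 504.997 = 1215.01.
True-score variance = 453.306 + 504.997 = 958.303, so reliability = 0.7887.
Error variance = 1215.01 − 958.303 = 256.704; SEM = √256.704 = 16.02.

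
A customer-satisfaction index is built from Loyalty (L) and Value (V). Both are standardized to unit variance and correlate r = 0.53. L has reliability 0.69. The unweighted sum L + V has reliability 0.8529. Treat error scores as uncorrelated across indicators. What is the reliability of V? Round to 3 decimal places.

Var(L+V) = 2 + 2·0.53 = 3.060.
True-score variance = ρ_L + ρ_V + 2·0.53, so 0.8529 = (0.69 + ρ_V + 1.06) / 3.060.
ρ_V = 0.8529·3.060 − 0.69 − 1.06 = 0.860.

0.860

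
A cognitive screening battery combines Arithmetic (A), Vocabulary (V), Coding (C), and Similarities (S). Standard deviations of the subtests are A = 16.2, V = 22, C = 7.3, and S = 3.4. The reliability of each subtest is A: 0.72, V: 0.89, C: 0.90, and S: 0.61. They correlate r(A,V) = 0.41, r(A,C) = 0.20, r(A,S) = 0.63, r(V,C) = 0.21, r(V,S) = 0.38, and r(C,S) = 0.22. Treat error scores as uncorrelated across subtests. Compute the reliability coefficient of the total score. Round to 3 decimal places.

Var(A+V+C+S) = 16.2² + 22² + 7.3² + 3.4² + 2·[16.2·22·0.41 + 16.2·7.3·0.20 + 16.2·3.4·0.63 + 22·7.3·0.21 + 22·3.4·0.38 + 7.3·3.4·0.22] = 811.29 + 544.174 = 1355.46.
Because errors are independent across components, Cov(Tᵢ,Tⱼ) = Cov(Xᵢ,Xⱼ); the off-diagonal part of the true-score variance is the same as above.
True-score variance = [16.2²·0.72 + 22²·0.89 + 7.3²·0.90 + 3.4²·0.61] + 544.174 = 674.729 + 544.174 = 1218.9.
Reliability = 1218.9 / 1355.46 = 0.899.

0.899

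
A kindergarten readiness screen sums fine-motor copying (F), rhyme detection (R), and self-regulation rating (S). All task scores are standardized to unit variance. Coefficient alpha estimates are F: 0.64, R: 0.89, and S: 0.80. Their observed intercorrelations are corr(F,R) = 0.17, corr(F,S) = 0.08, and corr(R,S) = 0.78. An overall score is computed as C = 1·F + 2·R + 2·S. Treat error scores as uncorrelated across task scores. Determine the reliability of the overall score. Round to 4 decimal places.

Var(C) = 1 + 2² + 2² + 2·[2·0.17 + 2·0.08 + 4·0.78] = 9 + 7.24 = 16.24.
Because errors are independent across components, Cov(Tᵢ,Tⱼ) = Cov(Xᵢ,Xⱼ); the off-diagonal part of the true-score variance is the same as above.
True-score variance = [0.64 + 2²·0.89 + 2²·0.80] + 7.24 = 7.4 + 7.24 = 14.64.
Reliability = 14.64 / 16.24 = 0.9015.

0.9015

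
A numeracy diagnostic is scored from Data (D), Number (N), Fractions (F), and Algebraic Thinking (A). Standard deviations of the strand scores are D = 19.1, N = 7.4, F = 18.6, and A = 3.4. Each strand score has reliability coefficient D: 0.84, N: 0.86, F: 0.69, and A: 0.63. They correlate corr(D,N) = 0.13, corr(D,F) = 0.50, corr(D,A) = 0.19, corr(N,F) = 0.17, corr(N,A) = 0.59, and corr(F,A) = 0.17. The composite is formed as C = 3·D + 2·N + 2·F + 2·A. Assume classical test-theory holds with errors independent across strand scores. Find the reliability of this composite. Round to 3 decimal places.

Var(C) = 3²·19.1² + 2²·7.4² + 2²·18.6² + 2²·3.4² + 2·[6·19.1·7.4·0.13 + 6·19.1·18.6·0.50 + 6·19.1·3.4·0.19 + 4·7.4·18.6·0.17 + 4·7.4·3.4·0.59 + 4·18.6·3.4·0.17] = 4932.41 + 2892.07 = 7824.48.
Because errors are independent across components, Cov(Tᵢ,Tⱼ) = Cov(Xᵢ,Xⱼ); the off-diagonal part of the true-score variance is the same as above.
True-score variance = [3²·19.1²·0.84 + 2²·7.4²·0.86 + 2²·18.6²·0.69 + 2²·3.4²·0.63] + 2892.07 = 3930.32 + 2892.07 = 6822.38.
Reliability = 6822.38 / 7824.48 = 0.872.

0.872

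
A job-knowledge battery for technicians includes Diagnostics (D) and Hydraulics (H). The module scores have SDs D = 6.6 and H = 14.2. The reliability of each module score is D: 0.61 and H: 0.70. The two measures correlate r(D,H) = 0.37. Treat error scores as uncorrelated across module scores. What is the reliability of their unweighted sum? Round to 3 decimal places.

0.754

Var(D+H) = 6.6² + 14.2² + 2·[6.6·14.2·0.37] = 245.2 + 69.3528 = 314.553.
Under uncorrelated errors the observed covariances equal the true-score covariances, so only the own-variance terms attenuate.
True-score variance = [6.6²·0.61 + 14.2²·0.70] + 69.3528 = 167.72 + 69.3528 = 237.072.
Reliability = 237.072 / 314.553 = 0.754.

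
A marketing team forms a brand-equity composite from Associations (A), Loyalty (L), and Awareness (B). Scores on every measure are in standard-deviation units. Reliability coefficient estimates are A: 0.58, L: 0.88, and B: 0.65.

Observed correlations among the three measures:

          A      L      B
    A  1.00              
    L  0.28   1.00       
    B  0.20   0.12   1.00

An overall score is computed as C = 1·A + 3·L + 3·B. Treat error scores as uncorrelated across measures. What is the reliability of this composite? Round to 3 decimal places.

Var(C) = 1 + 3² + 3² + 2·[3·0.28 + 3·0.20 + 9·0.12] = 19 + 5.04 = 24.04.
Under uncorrelated errors the observed covariances equal the true-score covariances, so only the own-variance terms attenuate.
True-score variance = [0.58 + 3²·0.88 + 3²·0.65] + 5.04 = 14.35 + 5.04 = 19.39.
Reliability = 19.39 / 24.04 = 0.807.

0.807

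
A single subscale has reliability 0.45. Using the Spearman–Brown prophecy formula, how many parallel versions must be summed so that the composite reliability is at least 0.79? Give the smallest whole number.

5

k ≥ ρ*(1−ρ₁)/(ρ₁(1−ρ*)) = 0.79·0.55 / (0.45·0.21) = 4.598.
Smallest integer k = 5.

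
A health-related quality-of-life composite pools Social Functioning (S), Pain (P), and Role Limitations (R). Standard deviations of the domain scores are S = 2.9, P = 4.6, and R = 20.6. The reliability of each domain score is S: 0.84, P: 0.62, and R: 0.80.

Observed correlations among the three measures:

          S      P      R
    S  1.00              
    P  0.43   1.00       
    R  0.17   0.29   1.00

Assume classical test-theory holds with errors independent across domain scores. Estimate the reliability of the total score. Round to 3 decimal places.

Var(S+P+R) = 2.9² + 4.6² + 20.6² + 2·[2.9·4.6·0.43 + 2.9·20.6·0.17 + 4.6·20.6·0.29] = 453.93 + 86.7448 = 540.675.
Because errors are independent across components, Cov(Tᵢ,Tⱼ) = Cov(Xᵢ,Xⱼ); the off-diagonal part of the true-score variance is the same as above.
True-score variance = [2.9²·0.84 + 4.6²·0.62 + 20.6²·0.80] + 86.7448 = 359.672 + 86.7448 = 446.416.
Reliability = 446.416 / 540.675 = 0.826.

0.826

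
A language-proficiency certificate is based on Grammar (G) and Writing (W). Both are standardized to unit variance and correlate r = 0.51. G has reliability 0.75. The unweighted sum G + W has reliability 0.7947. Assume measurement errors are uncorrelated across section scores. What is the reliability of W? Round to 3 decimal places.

Var(G+W) = 2 + 2·0.51 = 3.020.
True-score variance = ρ_G + ρ_W + 2·0.51, so 0.7947 = (0.75 + ρ_W + 1.02) / 3.020.
ρ_W = 0.7947·3.020 − 0.75 − 1.02 = 0.630.

0.630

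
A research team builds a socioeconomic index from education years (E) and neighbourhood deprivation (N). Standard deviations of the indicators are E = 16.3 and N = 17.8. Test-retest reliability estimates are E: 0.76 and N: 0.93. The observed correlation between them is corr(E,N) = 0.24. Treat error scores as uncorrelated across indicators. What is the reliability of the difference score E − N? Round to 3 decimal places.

0.806

Var(E−N) = 16.3² + 17.8² − 2·16.3·17.8·0.24 = 582.53 − 139.267 = 443.263.
With uncorrelated errors the cross-covariances are all true-score covariance, so they carry over unchanged; only the diagonal terms shrink to ρᵢσᵢ².
True-score variance = [16.3²·0.76 + 17.8²·0.93] − 139.267 = 496.586 − 139.267 = 357.318.
Reliability = 357.318 / 443.263 = 0.806.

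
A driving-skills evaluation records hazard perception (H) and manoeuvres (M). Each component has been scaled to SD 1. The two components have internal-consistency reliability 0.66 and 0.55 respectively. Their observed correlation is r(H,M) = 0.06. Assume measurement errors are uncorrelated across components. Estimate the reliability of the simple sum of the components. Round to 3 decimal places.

0.627

Var(H+M) = 2 + 2·[0.06] = 2 + 0.12 = 2.12.
Under uncorrelated errors the observed covariances equal the true-score covariances, so only the own-variance terms attenuate.
True-score variance = [0.66 + 0.55] + 0.12 = 1.21 + 0.12 = 1.33.
Reliability = 1.33 / 2.12 = 0.627.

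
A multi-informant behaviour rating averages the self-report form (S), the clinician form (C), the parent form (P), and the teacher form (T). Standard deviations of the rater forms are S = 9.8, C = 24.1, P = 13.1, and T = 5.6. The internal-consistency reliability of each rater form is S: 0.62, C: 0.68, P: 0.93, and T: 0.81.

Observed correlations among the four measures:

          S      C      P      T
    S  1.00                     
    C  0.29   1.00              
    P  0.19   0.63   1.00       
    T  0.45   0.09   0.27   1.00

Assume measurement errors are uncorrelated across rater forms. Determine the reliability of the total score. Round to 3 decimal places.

0.848

Var(S+C+P+T) = 9.8² + 24.1² + 13.1² + 5.6² + 2·[9.8·24.1·0.29 + 9.8·13.1·0.19 + 9.8·5.6·0.45 + 24.1·13.1·0.63 + 24.1·5.6·0.09 + 13.1·5.6·0.27] = 879.82 + 696.863 = 1576.68.
Under uncorrelated errors the observed covariances equal the true-score covariances, so only the own-variance terms attenuate.
True-score variance = [9.8²·0.62 + 24.1²·0.68 + 13.1²·0.93 + 5.6²·0.81] + 696.863 = 639.495 + 696.863 = 1336.36.
Reliability = 1336.36 / 1576.68 = 0.848.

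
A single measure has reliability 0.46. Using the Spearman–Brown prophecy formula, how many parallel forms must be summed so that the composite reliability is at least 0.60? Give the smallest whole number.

2

k ≥ ρ*(1−ρ₁)/(ρ₁(1−ρ*)) = 0.60·0.54 / (0.46·0.40) = 1.761.
Smallest integer k = 2.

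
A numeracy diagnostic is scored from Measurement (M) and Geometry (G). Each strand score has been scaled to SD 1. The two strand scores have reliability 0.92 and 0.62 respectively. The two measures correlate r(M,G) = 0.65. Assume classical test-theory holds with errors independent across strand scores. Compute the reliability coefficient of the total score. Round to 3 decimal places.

0.861

Var(M+G) = 2 + 2·[0.65] = 2 + 1.3 = 3.3.
Under uncorrelated errors the observed covariances equal the true-score covariances, so only the own-variance terms attenuate.
True-score variance = [0.92 + 0.62] + 1.3 = 1.54 + 1.3 = 2.84.
Reliability = 2.84 / 3.3 = 0.861.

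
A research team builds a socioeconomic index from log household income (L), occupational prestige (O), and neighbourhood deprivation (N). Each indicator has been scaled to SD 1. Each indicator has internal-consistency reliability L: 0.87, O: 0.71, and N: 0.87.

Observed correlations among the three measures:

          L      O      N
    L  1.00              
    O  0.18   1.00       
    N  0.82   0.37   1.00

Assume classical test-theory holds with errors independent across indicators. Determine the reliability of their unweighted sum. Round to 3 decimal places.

Var(L+O+N) = 3 + 2·[0.18 + 0.82 + 0.37] = 3 + 2.74 = 5.74.
With uncorrelated errors the cross-covariances are all true-score covariance, so they carry over unchanged; only the diagonal terms shrink to ρᵢσᵢ².
True-score variance = [0.87 + 0.71 + 0.87] + 2.74 = 2.45 + 2.74 = 5.19.
Reliability = 5.19 / 5.74 = 0.904.

0.904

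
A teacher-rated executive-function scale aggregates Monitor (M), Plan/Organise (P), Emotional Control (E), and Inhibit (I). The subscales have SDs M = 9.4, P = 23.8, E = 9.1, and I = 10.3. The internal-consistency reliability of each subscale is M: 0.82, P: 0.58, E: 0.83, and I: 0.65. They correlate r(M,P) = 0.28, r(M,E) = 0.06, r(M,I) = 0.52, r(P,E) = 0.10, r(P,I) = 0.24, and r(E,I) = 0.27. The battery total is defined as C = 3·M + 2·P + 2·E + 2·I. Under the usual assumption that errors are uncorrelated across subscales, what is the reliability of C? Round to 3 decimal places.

Var(C) = 3²·9.4² + 2²·23.8² + 2²·9.1² + 2²·10.3² + 2·[6·9.4·23.8·0.28 + 6·9.4·9.1·0.06 + 6·9.4·10.3·0.52 + 4·23.8·9.1·0.10 + 4·23.8·10.3·0.24 + 4·9.1·10.3·0.27] = 3816.6 + 2263.83 = 6080.43.
Under uncorrelated errors the observed covariances equal the true-score covariances, so only the own-variance terms attenuate.
True-score variance = [3²·9.4²·0.82 + 2²·23.8²·0.58 + 2²·9.1²·0.83 + 2²·10.3²·0.65] + 2263.83 = 2517 + 2263.83 = 4780.84.
Reliability = 4780.84 / 6080.43 = 0.786.

0.786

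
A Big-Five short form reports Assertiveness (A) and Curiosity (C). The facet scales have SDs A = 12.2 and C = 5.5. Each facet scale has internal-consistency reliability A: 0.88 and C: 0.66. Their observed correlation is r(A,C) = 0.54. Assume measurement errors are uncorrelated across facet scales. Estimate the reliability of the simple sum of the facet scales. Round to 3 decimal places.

Var(A+C) = 12.2² + 5.5² + 2·[12.2·5.5·0.54] = 179.09 + 72.468 = 251.558.
Under uncorrelated errors the observed covariances equal the true-score covariances, so only the own-variance terms attenuate.
True-score variance = [12.2²·0.88 + 5.5²·0.66] + 72.468 = 150.944 + 72.468 = 223.412.
Reliability = 223.412 / 251.558 = 0.888.

0.888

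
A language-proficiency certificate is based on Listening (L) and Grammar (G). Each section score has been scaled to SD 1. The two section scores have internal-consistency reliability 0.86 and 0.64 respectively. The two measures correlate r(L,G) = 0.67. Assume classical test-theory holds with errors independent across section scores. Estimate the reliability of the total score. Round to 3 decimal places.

0.850

Var(L+G) = 2 + 2·[0.67] = 2 + 1.34 = 3.34.
Because errors are independent across components, Cov(Tᵢ,Tⱼ) = Cov(Xᵢ,Xⱼ); the off-diagonal part of the true-score variance is the same as above.
True-score variance = [0.86 + 0.64] + 1.34 = 1.5 + 1.34 = 2.84.
Reliability = 2.84 / 3.34 = 0.850.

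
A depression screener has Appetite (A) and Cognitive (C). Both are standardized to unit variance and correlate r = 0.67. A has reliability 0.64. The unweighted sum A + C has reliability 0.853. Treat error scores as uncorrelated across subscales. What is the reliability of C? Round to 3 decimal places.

0.869

Var(A+C) = 2 + 2·0.67 = 3.340.
True-score variance = ρ_A + ρ_C + 2·0.67, so 0.853 = (0.64 + ρ_C + 1.34) / 3.340.
ρ_C = 0.853·3.340 − 0.64 − 1.34 = 0.869.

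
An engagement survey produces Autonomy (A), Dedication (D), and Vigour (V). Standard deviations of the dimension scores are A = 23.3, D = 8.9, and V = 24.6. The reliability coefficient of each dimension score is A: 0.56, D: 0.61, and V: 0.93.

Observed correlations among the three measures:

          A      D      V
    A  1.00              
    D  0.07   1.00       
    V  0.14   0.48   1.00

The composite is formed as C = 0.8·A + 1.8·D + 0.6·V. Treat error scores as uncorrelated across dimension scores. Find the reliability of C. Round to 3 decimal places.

0.770

Var(C) = 0.8²·23.3² + 1.8²·8.9² + 0.6²·24.6² + 2·[1.44·23.3·8.9·0.07 + 0.48·23.3·24.6·0.14 + 1.08·8.9·24.6·0.48] = 821.948 + 345.838 = 1167.79.
Because errors are independent across components, Cov(Tᵢ,Tⱼ) = Cov(Xᵢ,Xⱼ); the off-diagonal part of the true-score variance is the same as above.
True-score variance = [0.8²·23.3²·0.56 + 1.8²·8.9²·0.61 + 0.6²·24.6²·0.93] + 345.838 = 553.73 + 345.838 = 899.568.
Reliability = 899.568 / 1167.79 = 0.770.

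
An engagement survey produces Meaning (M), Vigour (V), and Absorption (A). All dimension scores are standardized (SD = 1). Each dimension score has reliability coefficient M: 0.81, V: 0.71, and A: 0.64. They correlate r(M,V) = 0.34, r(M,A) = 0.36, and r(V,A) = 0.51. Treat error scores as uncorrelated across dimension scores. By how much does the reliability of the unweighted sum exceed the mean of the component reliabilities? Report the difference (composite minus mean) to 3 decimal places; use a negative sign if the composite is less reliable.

Var(sum) = 3 + 2.42 = 5.42; true-score variance = 2.16 + 2.42 = 4.58; composite reliability = 0.8450.
Mean component reliability = 0.7200.
Difference = 0.8450 − 0.7200 = 0.125.

0.125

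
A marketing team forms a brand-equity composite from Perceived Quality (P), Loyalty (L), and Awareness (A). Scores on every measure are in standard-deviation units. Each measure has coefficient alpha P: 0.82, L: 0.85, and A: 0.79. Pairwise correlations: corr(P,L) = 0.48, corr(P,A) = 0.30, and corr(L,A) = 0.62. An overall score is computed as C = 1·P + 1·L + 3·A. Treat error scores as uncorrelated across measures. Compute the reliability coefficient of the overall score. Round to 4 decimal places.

0.8730

Var(C) = 1 + 1 + 3² + 2·[0.48 + 3·0.30 + 3·0.62] = 11 + 6.48 = 17.48.
Under uncorrelated errors the observed covariances equal the true-score covariances, so only the own-variance terms attenuate.
True-score variance = [0.82 + 0.85 + 3²·0.79] + 6.48 = 8.78 + 6.48 = 15.26.
Reliability = 15.26 / 17.48 = 0.8730.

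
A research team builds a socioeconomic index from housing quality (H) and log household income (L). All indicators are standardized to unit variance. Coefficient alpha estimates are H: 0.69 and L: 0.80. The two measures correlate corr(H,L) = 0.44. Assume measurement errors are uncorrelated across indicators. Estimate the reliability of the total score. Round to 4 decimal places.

Var(H+L) = 2 + 2·[0.44] = 2 + 0.88 = 2.88.
With uncorrelated errors the cross-covariances are all true-score covariance, so they carry over unchanged; only the diagonal terms shrink to ρᵢσᵢ².
True-score variance = [0.69 + 0.80] + 0.88 = 1.49 + 0.88 = 2.37.
Reliability = 2.37 / 2.88 = 0.8229.

0.8229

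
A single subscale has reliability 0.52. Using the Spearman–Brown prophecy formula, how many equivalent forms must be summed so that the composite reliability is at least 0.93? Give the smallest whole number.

k ≥ ρ*(1−ρ₁)/(ρ₁(1−ρ*)) = 0.93·0.48 / (0.52·0.07) = 12.264.
Smallest integer k = 13.

13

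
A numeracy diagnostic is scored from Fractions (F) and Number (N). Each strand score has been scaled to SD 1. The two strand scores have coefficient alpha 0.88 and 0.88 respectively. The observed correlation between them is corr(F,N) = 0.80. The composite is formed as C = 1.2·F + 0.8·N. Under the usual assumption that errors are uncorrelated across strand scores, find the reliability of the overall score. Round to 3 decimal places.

Var(C) = 1.2² + 0.8² + 2·[0.96·0.80] = 2.08 + 1.536 = 3.616.
With uncorrelated errors the cross-covariances are all true-score covariance, so they carry over unchanged; only the diagonal terms shrink to ρᵢσᵢ².
True-score variance = [1.2²·0.88 + 0.8²·0.88] + 1.536 = 1.8304 + 1.536 = 3.3664.
Reliability = 3.3664 / 3.616 = 0.931.

0.931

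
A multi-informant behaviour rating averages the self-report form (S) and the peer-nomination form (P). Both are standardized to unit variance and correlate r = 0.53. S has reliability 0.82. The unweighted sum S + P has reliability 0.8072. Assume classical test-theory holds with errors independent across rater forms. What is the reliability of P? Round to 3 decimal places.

0.590

Var(S+P) = 2 + 2·0.53 = 3.060.
True-score variance = ρ_S + ρ_P + 2·0.53, so 0.8072 = (0.82 + ρ_P + 1.06) / 3.060.
ρ_P = 0.8072·3.060 − 0.82 − 1.06 = 0.590.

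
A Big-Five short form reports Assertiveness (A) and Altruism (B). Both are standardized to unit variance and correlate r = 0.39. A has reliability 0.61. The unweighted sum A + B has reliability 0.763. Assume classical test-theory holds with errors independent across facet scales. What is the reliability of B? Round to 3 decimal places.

0.731

Var(A+B) = 2 + 2·0.39 = 2.780.
True-score variance = ρ_A + ρ_B + 2·0.39, so 0.763 = (0.61 + ρ_B + 0.78) / 2.780.
ρ_B = 0.763·2.780 − 0.61 − 0.78 = 0.731.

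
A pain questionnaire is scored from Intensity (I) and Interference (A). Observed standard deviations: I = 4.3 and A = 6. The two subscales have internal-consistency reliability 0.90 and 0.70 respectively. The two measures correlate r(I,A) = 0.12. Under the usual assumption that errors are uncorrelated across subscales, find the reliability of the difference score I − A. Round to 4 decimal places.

0.7381

Var(I−A) = 4.3² + 6² − 2·4.3·6·0.12 = 54.49 − 6.192 = 48.298.
With uncorrelated errors the cross-covariances are all true-score covariance, so they carry over unchanged; only the diagonal terms shrink to ρᵢσᵢ².
True-score variance = [4.3²·0.90 + 6²·0.70] − 6.192 = 41.841 − 6.192 = 35.649.
Reliability = 35.649 / 48.298 = 0.7381.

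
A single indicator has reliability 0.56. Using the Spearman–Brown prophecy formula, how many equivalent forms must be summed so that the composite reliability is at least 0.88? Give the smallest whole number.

k ≥ ρ*(1−ρ₁)/(ρ₁(1−ρ*)) = 0.88·0.44 / (0.56·0.12) = 5.762.
Smallest integer k = 6.

6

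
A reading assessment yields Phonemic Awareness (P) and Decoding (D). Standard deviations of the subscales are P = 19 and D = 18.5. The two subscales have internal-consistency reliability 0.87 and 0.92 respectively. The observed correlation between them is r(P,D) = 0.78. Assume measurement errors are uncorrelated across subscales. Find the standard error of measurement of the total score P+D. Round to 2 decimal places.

8.62

Var(total) = 703.25 + 548.34 = 1251.59.
True-score variance = 628.94 + 548.34 = 1177.28, so reliability = 0.9406.
Error variance = 1251.59 − 1177.28 = 74.31; SEM = √74.31 = 8.62.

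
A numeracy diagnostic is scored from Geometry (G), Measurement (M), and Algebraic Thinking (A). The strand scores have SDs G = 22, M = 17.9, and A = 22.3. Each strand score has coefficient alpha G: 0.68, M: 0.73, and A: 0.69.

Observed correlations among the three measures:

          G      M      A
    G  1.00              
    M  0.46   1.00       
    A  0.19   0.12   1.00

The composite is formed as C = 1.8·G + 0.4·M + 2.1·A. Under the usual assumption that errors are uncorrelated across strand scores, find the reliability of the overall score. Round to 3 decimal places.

0.754

Var(C) = 1.8²·22² + 0.4²·17.9² + 2.1²·22.3² + 2·[0.72·22·17.9·0.46 + 3.78·22·22.3·0.19 + 0.84·17.9·22.3·0.12] = 3812.47 + 1046.02 = 4858.5.
With uncorrelated errors the cross-covariances are all true-score covariance, so they carry over unchanged; only the diagonal terms shrink to ρᵢσᵢ².
True-score variance = [1.8²·22²·0.68 + 0.4²·17.9²·0.73 + 2.1²·22.3²·0.69] + 1046.02 = 2616.98 + 1046.02 = 3663.
Reliability = 3663 / 4858.5 = 0.754.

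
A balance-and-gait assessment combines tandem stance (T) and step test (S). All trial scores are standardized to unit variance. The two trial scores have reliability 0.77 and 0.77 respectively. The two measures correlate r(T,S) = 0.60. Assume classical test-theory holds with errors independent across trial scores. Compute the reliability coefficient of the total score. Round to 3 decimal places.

Var(T+S) = 2 + 2·[0.60] = 2 + 1.2 = 3.2.
With uncorrelated errors the cross-covariances are all true-score covariance, so they carry over unchanged; only the diagonal terms shrink to ρᵢσᵢ².
True-score variance = [0.77 + 0.77] + 1.2 = 1.54 + 1.2 = 2.74.
Reliability = 2.74 / 3.2 = 0.856.

0.856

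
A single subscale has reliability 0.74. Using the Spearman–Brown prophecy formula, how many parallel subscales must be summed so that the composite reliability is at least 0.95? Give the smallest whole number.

7

k ≥ ρ*(1−ρ₁)/(ρ₁(1−ρ*)) = 0.95·0.26 / (0.74·0.05) = 6.676.
Smallest integer k = 7.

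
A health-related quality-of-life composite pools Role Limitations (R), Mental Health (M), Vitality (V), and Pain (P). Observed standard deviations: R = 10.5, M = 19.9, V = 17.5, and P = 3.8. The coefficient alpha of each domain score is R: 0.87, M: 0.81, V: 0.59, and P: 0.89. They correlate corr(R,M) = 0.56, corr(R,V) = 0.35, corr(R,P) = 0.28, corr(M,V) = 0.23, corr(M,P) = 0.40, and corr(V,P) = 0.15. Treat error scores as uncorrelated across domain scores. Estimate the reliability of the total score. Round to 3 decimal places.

Var(R+M+V+P) = 10.5² + 19.9² + 17.5² + 3.8² + 2·[10.5·19.9·0.56 + 10.5·17.5·0.35 + 10.5·3.8·0.28 + 19.9·17.5·0.23 + 19.9·3.8·0.40 + 17.5·3.8·0.15] = 826.95 + 625.634 = 1452.58.
Under uncorrelated errors the observed covariances equal the true-score covariances, so only the own-variance terms attenuate.
True-score variance = [10.5²·0.87 + 19.9²·0.81 + 17.5²·0.59 + 3.8²·0.89] + 625.634 = 610.225 + 625.634 = 1235.86.
Reliability = 1235.86 / 1452.58 = 0.851.

0.851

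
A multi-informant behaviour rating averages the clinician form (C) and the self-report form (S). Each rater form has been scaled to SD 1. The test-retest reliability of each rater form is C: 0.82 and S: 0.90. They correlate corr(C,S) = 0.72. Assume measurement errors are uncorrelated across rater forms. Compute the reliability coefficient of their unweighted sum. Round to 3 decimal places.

0.919

Var(C+S) = 2 + 2·[0.72] = 2 + 1.44 = 3.44.
Under uncorrelated errors the observed covariances equal the true-score covariances, so only the own-variance terms attenuate.
True-score variance = [0.82 + 0.90] + 1.44 = 1.72 + 1.44 = 3.16.
Reliability = 3.16 / 3.44 = 0.919.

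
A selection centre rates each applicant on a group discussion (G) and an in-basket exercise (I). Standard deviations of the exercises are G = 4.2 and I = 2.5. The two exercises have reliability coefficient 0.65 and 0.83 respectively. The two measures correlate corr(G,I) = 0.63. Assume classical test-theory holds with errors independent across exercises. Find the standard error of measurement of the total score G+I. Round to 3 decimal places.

2.690

Var(total) = 23.89 + 13.23 = 37.12.
True-score variance = 16.6535 + 13.23 = 29.8835, so reliability = 0.8051.
Error variance = 37.12 − 29.8835 = 7.2365; SEM = √7.2365 = 2.690.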